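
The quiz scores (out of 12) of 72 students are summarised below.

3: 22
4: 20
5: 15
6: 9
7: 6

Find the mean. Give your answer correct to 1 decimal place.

4.4

Values: 3, 4, 5, 6, 7
Σfx = 22×3 + 20×4 + 15×5 + 9×6 + 6×7 = 317
n = Σf = 72
Mean = 317 / 72 = 4.4028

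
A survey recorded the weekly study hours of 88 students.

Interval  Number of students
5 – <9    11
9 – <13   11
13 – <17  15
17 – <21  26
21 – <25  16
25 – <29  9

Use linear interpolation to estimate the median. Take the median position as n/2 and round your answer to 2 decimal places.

18.08

Cumulative frequencies: 11, 22, 37, 63, 79, 88
n = 88; position = n/2 = 44.
This falls in the class 17 – <21: L = 17, F = 37, f = 26, h = 4.
Median ≈ 17 + ((44 − 37) / 26) × 4 = 18.0769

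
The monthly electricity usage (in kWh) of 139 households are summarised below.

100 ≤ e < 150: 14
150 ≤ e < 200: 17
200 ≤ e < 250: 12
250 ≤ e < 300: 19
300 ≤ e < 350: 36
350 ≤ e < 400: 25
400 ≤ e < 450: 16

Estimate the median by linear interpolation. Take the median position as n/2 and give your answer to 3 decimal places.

Cumulative frequencies: 14, 31, 43, 62, 98, 123, 139
n = 139; position = n/2 = 69.5.
This falls in the class 300 ≤ e < 350: L = 300, F = 62, f = 36, h = 50.
Median ≈ 300 + ((69.5 − 62) / 36) × 50 = 310.4167

310.417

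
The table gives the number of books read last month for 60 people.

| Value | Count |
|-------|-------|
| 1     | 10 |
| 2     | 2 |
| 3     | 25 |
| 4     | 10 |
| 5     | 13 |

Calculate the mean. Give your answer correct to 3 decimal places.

3.233

Values: 1, 2, 3, 4, 5
Σfx = 10×1 + 2×2 + 25×3 + 10×4 + 13×5 = 194
n = Σf = 60
Mean = 194 / 60 = 3.2333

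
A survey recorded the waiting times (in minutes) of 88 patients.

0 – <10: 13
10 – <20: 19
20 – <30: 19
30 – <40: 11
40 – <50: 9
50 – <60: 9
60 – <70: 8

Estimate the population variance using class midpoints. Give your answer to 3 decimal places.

Midpoints: 5, 15, 25, 35, 45, 55, 65
n = 88, Σfm = 2630, mean = 29.8864
Σfm² = 109200
Σf(m − x̄)² = Σfm² − (Σfm)²/n = 109200 − 2630²/88 = 30598.8636
Population variance = 30598.8636 / 88 = 347.7144

347.714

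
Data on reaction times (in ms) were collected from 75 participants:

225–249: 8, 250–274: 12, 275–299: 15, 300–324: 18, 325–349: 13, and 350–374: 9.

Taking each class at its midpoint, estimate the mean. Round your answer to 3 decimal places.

301.333

Midpoints: 237, 262, 287, 312, 337, 362
Σfm = 8×237 + 12×262 + 15×287 + 18×312 + 13×337 + 9×362 = 22600
n = Σf = 75
Mean = 22600 / 75 = 301.3333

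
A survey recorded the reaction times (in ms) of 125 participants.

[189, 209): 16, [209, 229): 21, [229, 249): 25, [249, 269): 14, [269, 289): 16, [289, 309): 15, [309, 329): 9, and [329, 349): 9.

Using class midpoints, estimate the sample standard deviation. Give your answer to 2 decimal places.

42.26

Midpoints: 199, 219, 239, 259, 279, 299, 319, 339
n = 125, Σfm = 32255, mean = 258.0400
Σfm² = 8544565
Σf(m − x̄)² = Σfm² − (Σfm)²/n = 8544565 − 32255²/125 = 221484.8000
Sample variance = 221484.8000 / 124 = 1786.1677
Standard deviation = √1786.1677 = 42.2631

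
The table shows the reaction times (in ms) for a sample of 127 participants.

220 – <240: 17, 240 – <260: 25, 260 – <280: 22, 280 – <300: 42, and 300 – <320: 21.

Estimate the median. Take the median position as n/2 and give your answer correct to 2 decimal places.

279.55

Cumulative frequencies: 17, 42, 64, 106, 127
n = 127; position = n/2 = 63.5.
This falls in the class 260 – <280: L = 260, F = 42, f = 22, h = 20.
Median ≈ 260 + ((63.5 − 42) / 22) × 20 = 279.5455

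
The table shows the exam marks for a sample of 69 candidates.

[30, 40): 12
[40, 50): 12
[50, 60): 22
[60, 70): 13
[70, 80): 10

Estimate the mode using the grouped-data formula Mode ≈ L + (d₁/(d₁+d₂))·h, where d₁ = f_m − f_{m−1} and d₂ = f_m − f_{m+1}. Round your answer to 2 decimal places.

Modal class: [50, 60) (highest frequency 22).
d₁ = 22 − 12 = 10, d₂ = 22 − 13 = 9
Mode ≈ 50 + (10/(10+9)) × 10 = 50 + 5.2632 = 55.2632

55.26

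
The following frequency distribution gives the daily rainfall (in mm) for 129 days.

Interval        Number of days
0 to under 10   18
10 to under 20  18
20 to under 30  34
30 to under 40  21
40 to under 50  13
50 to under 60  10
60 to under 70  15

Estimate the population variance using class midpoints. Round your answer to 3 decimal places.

340.773

Midpoints: 5, 15, 25, 35, 45, 55, 65
n = 129, Σfm = 4055, mean = 31.4341
Σfm² = 171425
Σf(m − x̄)² = Σfm² − (Σfm)²/n = 171425 − 4055²/129 = 43959.6899
Population variance = 43959.6899 / 129 = 340.7728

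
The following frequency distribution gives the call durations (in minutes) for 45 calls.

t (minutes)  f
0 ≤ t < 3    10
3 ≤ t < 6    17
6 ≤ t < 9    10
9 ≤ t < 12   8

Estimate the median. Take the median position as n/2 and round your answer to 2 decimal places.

Cumulative frequencies: 10, 27, 37, 45
n = 45; position = n/2 = 22.5.
This falls in the class 3 ≤ t < 6: L = 3, F = 10, f = 17, h = 3.
Median ≈ 3 + ((22.5 − 10) / 17) × 3 = 5.2059

5.21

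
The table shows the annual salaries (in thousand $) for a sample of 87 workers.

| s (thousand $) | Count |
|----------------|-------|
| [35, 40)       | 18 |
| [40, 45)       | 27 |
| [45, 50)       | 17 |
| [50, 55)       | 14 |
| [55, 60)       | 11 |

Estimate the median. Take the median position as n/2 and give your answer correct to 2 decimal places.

Cumulative frequencies: 18, 45, 62, 76, 87
n = 87; position = n/2 = 43.5.
This falls in the class [40, 45): L = 40, F = 18, f = 27, h = 5.
Median ≈ 40 + ((43.5 − 18) / 27) × 5 = 44.7222

44.72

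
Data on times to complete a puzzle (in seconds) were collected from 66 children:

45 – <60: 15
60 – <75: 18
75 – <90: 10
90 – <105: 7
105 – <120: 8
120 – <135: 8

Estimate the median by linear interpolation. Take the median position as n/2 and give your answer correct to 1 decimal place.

Cumulative frequencies: 15, 33, 43, 50, 58, 66
n = 66; position = n/2 = 33.
This falls in the class 60 – <75: L = 60, F = 15, f = 18, h = 15.
Median ≈ 60 + ((33 − 15) / 18) × 15 = 75.0000

75.0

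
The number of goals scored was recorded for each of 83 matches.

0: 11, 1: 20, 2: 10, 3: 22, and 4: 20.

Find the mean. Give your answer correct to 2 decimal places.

Values: 0, 1, 2, 3, 4
Σfx = 11×0 + 20×1 + 10×2 + 22×3 + 20×4 = 186
n = Σf = 83
Mean = 186 / 83 = 2.2410

2.24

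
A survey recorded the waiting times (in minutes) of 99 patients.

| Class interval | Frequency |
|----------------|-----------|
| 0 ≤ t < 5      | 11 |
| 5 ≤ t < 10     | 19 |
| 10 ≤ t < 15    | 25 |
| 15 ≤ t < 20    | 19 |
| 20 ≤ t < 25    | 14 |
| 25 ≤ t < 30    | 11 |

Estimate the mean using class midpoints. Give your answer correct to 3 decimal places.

Midpoints: 2.5, 7.5, 12.5, 17.5, 22.5, 27.5
Σfm = 11×2.5 + 19×7.5 + 25×12.5 + 19×17.5 + 14×22.5 + 11×27.5 = 1432.5
n = Σf = 99
Mean = 1432.5 / 99 = 14.4697

14.470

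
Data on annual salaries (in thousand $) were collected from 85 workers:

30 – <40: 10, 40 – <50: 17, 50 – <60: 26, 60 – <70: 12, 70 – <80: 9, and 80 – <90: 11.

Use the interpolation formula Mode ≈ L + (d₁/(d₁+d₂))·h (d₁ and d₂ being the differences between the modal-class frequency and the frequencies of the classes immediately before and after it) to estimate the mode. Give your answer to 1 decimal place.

53.9

Modal class: 50 – <60 (highest frequency 26).
d₁ = 26 − 17 = 9, d₂ = 26 − 12 = 14
Mode ≈ 50 + (9/(9+14)) × 10 = 50 + 3.9130 = 53.9130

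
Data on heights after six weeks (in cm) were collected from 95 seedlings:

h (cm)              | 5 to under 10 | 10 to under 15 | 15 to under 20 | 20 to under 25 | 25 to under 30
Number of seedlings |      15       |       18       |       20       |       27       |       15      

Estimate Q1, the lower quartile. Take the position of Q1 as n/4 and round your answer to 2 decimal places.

12.43

Cumulative frequencies: 15, 33, 53, 80, 95
n = 95; position = n/4 = 23.75.
This falls in the class 10 to under 15: L = 10, F = 15, f = 18, h = 5.
Lower quartile ≈ 10 + ((23.75 − 15) / 18) × 5 = 12.4306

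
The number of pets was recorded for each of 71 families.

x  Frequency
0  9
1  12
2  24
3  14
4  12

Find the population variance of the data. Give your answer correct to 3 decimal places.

Values: 0, 1, 2, 3, 4
n = 71, Σfx = 150, mean = 2.1127
Σfx² = 426
Σf(x − x̄)² = Σfx² − (Σfx)²/n = 426 − 150²/71 = 109.0986
Population variance = 109.0986 / 71 = 1.5366

1.537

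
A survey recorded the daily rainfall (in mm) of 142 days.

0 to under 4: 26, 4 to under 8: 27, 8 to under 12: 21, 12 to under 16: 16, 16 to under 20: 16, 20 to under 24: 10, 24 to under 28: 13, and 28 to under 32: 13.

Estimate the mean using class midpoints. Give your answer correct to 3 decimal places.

13.268

Midpoints: 2, 6, 10, 14, 18, 22, 26, 30
Σfm = 26×2 + 27×6 + 21×10 + 16×14 + 16×18 + 10×22 + 13×26 + 13×30 = 1884
n = Σf = 142
Mean = 1884 / 142 = 13.2676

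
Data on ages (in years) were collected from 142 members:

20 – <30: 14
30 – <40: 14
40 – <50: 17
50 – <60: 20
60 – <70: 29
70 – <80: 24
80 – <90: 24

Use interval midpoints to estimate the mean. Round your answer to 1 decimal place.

Midpoints: 25, 35, 45, 55, 65, 75, 85
Σfm = 14×25 + 14×35 + 17×45 + 20×55 + 29×65 + 24×75 + 24×85 = 8430
n = Σf = 142
Mean = 8430 / 142 = 59.3662

59.4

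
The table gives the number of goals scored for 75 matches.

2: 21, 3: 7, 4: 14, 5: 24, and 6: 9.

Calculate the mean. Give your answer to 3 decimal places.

Values: 2, 3, 4, 5, 6
Σfx = 21×2 + 7×3 + 14×4 + 24×5 + 9×6 = 293
n = Σf = 75
Mean = 293 / 75 = 3.9067

3.907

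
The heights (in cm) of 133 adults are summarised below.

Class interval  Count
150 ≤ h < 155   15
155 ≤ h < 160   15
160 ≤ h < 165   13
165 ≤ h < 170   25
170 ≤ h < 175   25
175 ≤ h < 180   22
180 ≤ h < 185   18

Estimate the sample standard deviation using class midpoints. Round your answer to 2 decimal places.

Midpoints: 152.5, 157.5, 162.5, 167.5, 172.5, 177.5, 182.5
n = 133, Σfm = 22452.5, mean = 168.8158
Σfm² = 3802181.25
Σf(m − x̄)² = Σfm² − (Σfm)²/n = 3802181.25 − 22452.5²/133 = 11844.7368
Sample variance = 11844.7368 / 132 = 89.7329
Standard deviation = √89.7329 = 9.4727

9.47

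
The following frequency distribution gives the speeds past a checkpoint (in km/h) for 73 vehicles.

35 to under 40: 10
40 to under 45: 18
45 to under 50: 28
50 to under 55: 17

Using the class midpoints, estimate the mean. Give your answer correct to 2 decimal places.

46.06

Midpoints: 37.5, 42.5, 47.5, 52.5
Σfm = 10×37.5 + 18×42.5 + 28×47.5 + 17×52.5 = 3362.5
n = Σf = 73
Mean = 3362.5 / 73 = 46.0616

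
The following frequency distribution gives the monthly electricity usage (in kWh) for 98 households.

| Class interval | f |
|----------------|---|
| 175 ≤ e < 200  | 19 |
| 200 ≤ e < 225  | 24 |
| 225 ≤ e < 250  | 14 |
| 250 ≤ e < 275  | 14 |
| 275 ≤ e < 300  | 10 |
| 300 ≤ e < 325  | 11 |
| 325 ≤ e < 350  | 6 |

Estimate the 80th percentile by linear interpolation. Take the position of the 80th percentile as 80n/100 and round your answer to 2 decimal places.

Cumulative frequencies: 19, 43, 57, 71, 81, 92, 98
n = 98; position = 80n/100 = 78.4.
This falls in the class 275 ≤ e < 300: L = 275, F = 71, f = 10, h = 25.
80th percentile ≈ 275 + ((78.4 − 71) / 10) × 25 = 293.5000

293.50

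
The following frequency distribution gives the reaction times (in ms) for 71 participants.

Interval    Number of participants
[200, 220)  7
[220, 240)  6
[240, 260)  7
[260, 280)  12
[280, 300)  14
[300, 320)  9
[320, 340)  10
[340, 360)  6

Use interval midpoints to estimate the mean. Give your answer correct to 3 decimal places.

Midpoints: 210, 230, 250, 270, 290, 310, 330, 350
Σfm = 7×210 + 6×230 + 7×250 + 12×270 + 14×290 + 9×310 + 10×330 + 6×350 = 20090
n = Σf = 71
Mean = 20090 / 71 = 282.9577

282.958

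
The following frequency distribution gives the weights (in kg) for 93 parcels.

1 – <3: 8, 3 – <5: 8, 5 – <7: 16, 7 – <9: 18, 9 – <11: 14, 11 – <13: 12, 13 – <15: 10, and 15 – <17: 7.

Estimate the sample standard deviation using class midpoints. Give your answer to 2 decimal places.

3.99

Midpoints: 2, 4, 6, 8, 10, 12, 14, 16
n = 93, Σfm = 824, mean = 8.8602
Σfm² = 8768
Σf(m − x̄)² = Σfm² − (Σfm)²/n = 8768 − 824²/93 = 1467.1828
Sample variance = 1467.1828 / 92 = 15.9476
Standard deviation = √15.9476 = 3.9934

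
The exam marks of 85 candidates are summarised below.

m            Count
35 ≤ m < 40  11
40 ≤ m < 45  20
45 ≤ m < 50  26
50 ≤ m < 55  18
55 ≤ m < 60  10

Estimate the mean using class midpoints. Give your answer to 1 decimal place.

47.3

Midpoints: 37.5, 42.5, 47.5, 52.5, 57.5
Σfm = 11×37.5 + 20×42.5 + 26×47.5 + 18×52.5 + 10×57.5 = 4017.5
n = Σf = 85
Mean = 4017.5 / 85 = 47.2647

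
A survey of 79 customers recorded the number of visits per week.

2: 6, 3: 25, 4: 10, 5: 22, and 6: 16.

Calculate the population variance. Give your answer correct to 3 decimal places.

1.663

Values: 2, 3, 4, 5, 6
n = 79, Σfx = 333, mean = 4.2152
Σfx² = 1535
Σf(x − x̄)² = Σfx² − (Σfx)²/n = 1535 − 333²/79 = 131.3418
Population variance = 131.3418 / 79 = 1.6626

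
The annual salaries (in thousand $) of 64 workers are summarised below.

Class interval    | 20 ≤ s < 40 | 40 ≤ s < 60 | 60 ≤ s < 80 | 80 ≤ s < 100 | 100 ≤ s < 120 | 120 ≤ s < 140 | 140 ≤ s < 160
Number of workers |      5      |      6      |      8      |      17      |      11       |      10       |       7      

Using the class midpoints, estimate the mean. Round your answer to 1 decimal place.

95.3

Midpoints: 30, 50, 70, 90, 110, 130, 150
Σfm = 5×30 + 6×50 + 8×70 + 17×90 + 11×110 + 10×130 + 7×150 = 6100
n = Σf = 64
Mean = 6100 / 64 = 95.3125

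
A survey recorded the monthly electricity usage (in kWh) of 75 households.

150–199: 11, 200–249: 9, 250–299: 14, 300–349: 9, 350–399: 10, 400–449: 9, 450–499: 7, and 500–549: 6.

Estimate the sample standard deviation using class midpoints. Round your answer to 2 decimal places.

109.23

Midpoints: 174.5, 224.5, 274.5, 324.5, 374.5, 424.5, 474.5, 524.5
n = 75, Σfm = 24737.5, mean = 329.8333
Σfm² = 9042118.75
Σf(m − x̄)² = Σfm² − (Σfm)²/n = 9042118.75 − 24737.5²/75 = 882866.6667
Sample variance = 882866.6667 / 74 = 11930.6306
Standard deviation = √11930.6306 = 109.2274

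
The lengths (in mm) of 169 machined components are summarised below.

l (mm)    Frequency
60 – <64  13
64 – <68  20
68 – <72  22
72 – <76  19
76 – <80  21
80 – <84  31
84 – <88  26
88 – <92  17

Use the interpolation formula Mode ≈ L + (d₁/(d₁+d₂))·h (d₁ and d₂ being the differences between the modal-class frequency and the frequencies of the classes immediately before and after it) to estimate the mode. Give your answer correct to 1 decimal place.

82.7

Modal class: 80 – <84 (highest frequency 31).
d₁ = 31 − 21 = 10, d₂ = 31 − 26 = 5
Mode ≈ 80 + (10/(10+5)) × 4 = 80 + 2.6667 = 82.6667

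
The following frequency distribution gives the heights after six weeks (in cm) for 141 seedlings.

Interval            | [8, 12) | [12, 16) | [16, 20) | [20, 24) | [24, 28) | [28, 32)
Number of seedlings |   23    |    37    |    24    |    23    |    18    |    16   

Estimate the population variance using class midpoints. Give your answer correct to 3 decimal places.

41.295

Midpoints: 10, 14, 18, 22, 26, 30
n = 141, Σfm = 2634, mean = 18.6809
Σfm² = 55028
Σf(m − x̄)² = Σfm² − (Σfm)²/n = 55028 − 2634²/141 = 5822.6383
Population variance = 5822.6383 / 141 = 41.2953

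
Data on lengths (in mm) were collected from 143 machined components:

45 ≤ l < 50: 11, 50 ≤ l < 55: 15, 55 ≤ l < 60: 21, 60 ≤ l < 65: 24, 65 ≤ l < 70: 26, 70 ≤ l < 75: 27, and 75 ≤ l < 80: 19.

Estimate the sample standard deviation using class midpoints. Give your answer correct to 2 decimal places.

Midpoints: 47.5, 52.5, 57.5, 62.5, 67.5, 72.5, 77.5
n = 143, Σfm = 9202.5, mean = 64.3531
Σfm² = 603843.75
Σf(m − x̄)² = Σfm² − (Σfm)²/n = 603843.75 − 9202.5²/143 = 11633.9161
Sample variance = 11633.9161 / 142 = 81.9290
Standard deviation = √81.9290 = 9.0515

9.05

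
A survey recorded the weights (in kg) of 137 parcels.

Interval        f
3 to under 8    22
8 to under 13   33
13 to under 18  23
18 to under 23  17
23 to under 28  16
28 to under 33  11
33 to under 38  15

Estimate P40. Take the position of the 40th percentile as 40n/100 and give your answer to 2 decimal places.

Cumulative frequencies: 22, 55, 78, 95, 111, 122, 137
n = 137; position = 40n/100 = 54.8.
This falls in the class 8 to under 13: L = 8, F = 22, f = 33, h = 5.
40th percentile ≈ 8 + ((54.8 − 22) / 33) × 5 = 12.9697

12.97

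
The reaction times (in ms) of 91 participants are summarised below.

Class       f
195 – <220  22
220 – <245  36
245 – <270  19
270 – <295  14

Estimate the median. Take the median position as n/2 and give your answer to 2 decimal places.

Cumulative frequencies: 22, 58, 77, 91
n = 91; position = n/2 = 45.5.
This falls in the class 220 – <245: L = 220, F = 22, f = 36, h = 25.
Median ≈ 220 + ((45.5 − 22) / 36) × 25 = 236.3194

236.32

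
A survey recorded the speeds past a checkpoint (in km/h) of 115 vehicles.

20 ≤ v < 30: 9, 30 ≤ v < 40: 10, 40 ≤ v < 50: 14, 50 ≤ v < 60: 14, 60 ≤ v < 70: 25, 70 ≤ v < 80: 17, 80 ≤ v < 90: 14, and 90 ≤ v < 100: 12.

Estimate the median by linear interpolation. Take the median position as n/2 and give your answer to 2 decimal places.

64.20

Cumulative frequencies: 9, 19, 33, 47, 72, 89, 103, 115
n = 115; position = n/2 = 57.5.
This falls in the class 60 ≤ v < 70: L = 60, F = 47, f = 25, h = 10.
Median ≈ 60 + ((57.5 − 47) / 25) × 10 = 64.2000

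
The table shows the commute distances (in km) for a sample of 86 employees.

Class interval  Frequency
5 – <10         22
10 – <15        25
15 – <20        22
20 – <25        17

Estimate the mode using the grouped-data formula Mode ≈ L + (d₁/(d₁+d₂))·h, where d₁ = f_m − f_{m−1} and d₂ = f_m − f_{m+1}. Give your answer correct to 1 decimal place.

12.5

Modal class: 10 – <15 (highest frequency 25).
d₁ = 25 − 22 = 3, d₂ = 25 − 22 = 3
Mode ≈ 10 + (3/(3+3)) × 5 = 10 + 2.5000 = 12.5000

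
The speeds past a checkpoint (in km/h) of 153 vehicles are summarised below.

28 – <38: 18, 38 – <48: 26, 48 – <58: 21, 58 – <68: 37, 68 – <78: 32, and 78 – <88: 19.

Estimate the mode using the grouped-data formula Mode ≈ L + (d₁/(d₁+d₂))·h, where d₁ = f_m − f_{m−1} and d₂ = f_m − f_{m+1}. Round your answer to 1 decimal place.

65.6

Modal class: 58 – <68 (highest frequency 37).
d₁ = 37 − 21 = 16, d₂ = 37 − 32 = 5
Mode ≈ 58 + (16/(16+5)) × 10 = 58 + 7.6190 = 65.6190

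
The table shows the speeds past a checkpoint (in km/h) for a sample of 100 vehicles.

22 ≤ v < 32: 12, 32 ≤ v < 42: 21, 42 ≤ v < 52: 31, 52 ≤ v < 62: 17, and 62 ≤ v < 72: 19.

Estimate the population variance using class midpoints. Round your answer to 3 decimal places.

Midpoints: 27, 37, 47, 57, 67
n = 100, Σfm = 4800, mean = 48.0000
Σfm² = 246500
Σf(m − x̄)² = Σfm² − (Σfm)²/n = 246500 − 4800²/100 = 16100.0000
Population variance = 16100.0000 / 100 = 161.0000

161.000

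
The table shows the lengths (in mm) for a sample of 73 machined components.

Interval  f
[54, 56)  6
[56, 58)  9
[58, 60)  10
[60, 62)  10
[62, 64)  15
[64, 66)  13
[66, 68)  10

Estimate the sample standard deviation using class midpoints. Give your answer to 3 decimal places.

Midpoints: 55, 57, 59, 61, 63, 65, 67
n = 73, Σfm = 4503, mean = 61.6849
Σfm² = 278761
Σf(m − x̄)² = Σfm² − (Σfm)²/n = 278761 − 4503²/73 = 993.7534
Sample variance = 993.7534 / 72 = 13.8021
Standard deviation = √13.8021 = 3.7151

3.715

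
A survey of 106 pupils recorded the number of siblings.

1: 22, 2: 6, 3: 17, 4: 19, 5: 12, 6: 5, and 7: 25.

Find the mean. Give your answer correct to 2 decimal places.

Values: 1, 2, 3, 4, 5, 6, 7
Σfx = 22×1 + 6×2 + 17×3 + 19×4 + 12×5 + 5×6 + 25×7 = 426
n = Σf = 106
Mean = 426 / 106 = 4.0189

4.02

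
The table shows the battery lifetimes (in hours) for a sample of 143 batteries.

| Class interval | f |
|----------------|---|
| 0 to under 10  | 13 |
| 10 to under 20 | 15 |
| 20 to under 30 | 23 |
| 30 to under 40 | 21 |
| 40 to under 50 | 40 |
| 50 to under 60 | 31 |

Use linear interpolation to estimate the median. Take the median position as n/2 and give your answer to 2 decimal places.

Cumulative frequencies: 13, 28, 51, 72, 112, 143
n = 143; position = n/2 = 71.5.
This falls in the class 30 to under 40: L = 30, F = 51, f = 21, h = 10.
Median ≈ 30 + ((71.5 − 51) / 21) × 10 = 39.7619

39.76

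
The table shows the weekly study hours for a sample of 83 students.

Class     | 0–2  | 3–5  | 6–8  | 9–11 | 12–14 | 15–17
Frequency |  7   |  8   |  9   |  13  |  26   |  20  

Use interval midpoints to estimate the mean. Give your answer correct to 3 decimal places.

Midpoints: 1, 4, 7, 10, 13, 16
Σfm = 7×1 + 8×4 + 9×7 + 13×10 + 26×13 + 20×16 = 890
n = Σf = 83
Mean = 890 / 83 = 10.7229

10.723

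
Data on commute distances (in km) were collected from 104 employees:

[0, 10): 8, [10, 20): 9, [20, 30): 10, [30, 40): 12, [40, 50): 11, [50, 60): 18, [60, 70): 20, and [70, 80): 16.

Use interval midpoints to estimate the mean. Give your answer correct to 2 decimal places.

Midpoints: 5, 15, 25, 35, 45, 55, 65, 75
Σfm = 8×5 + 9×15 + 10×25 + 12×35 + 11×45 + 18×55 + 20×65 + 16×75 = 4830
n = Σf = 104
Mean = 4830 / 104 = 46.4423

46.44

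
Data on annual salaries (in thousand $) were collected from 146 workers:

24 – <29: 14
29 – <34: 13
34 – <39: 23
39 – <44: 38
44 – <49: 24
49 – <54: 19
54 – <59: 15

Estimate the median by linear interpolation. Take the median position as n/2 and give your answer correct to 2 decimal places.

42.03

Cumulative frequencies: 14, 27, 50, 88, 112, 131, 146
n = 146; position = n/2 = 73.
This falls in the class 39 – <44: L = 39, F = 50, f = 38, h = 5.
Median ≈ 39 + ((73 − 50) / 38) × 5 = 42.0263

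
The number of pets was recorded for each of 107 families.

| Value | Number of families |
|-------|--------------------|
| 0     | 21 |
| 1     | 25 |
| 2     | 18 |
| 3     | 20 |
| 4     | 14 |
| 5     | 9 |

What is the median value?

2

Cumulative frequencies: 21, 46, 64, 84, 98, 107
n = 107, so the median is the value in position (n+1)/2 = 54.
Position 54 falls at value 2.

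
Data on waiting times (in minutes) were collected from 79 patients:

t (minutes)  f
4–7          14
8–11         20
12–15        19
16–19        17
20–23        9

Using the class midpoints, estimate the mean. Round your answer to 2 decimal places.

12.84

Midpoints: 5.5, 9.5, 13.5, 17.5, 21.5
Σfm = 14×5.5 + 20×9.5 + 19×13.5 + 17×17.5 + 9×21.5 = 1014.5
n = Σf = 79
Mean = 1014.5 / 79 = 12.8418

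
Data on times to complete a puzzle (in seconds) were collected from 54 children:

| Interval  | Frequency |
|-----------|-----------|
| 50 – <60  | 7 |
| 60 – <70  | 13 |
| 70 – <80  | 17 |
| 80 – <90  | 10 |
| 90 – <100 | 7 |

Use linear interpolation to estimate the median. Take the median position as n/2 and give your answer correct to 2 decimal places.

74.12

Cumulative frequencies: 7, 20, 37, 47, 54
n = 54; position = n/2 = 27.
This falls in the class 70 – <80: L = 70, F = 20, f = 17, h = 10.
Median ≈ 70 + ((27 − 20) / 17) × 10 = 74.1176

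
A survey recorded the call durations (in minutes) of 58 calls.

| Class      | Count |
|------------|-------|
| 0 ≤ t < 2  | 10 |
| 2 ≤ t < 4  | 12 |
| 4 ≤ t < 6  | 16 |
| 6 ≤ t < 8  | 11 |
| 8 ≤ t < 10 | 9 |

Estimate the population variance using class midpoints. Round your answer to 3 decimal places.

Midpoints: 1, 3, 5, 7, 9
n = 58, Σfm = 284, mean = 4.8966
Σfm² = 1786
Σf(m − x̄)² = Σfm² − (Σfm)²/n = 1786 − 284²/58 = 395.3793
Population variance = 395.3793 / 58 = 6.8169

6.817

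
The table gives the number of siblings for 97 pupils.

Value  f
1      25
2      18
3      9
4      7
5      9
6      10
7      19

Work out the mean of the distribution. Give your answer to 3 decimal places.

Values: 1, 2, 3, 4, 5, 6, 7
Σfx = 25×1 + 18×2 + 9×3 + 7×4 + 9×5 + 10×6 + 19×7 = 354
n = Σf = 97
Mean = 354 / 97 = 3.6495

3.649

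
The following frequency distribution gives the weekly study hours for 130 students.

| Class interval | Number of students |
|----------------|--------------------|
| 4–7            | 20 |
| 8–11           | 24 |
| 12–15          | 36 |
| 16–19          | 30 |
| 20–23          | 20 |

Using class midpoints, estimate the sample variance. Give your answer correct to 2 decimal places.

26.51

Midpoints: 5.5, 9.5, 13.5, 17.5, 21.5
n = 130, Σfm = 1779, mean = 13.6846
Σfm² = 27764.5
Σf(m − x̄)² = Σfm² − (Σfm)²/n = 27764.5 − 1779²/130 = 3419.5692
Sample variance = 3419.5692 / 129 = 26.5083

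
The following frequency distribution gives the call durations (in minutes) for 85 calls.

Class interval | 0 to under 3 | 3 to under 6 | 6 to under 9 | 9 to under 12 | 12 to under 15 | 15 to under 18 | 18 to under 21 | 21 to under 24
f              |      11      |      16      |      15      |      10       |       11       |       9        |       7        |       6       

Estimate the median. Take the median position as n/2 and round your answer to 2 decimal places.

9.15

Cumulative frequencies: 11, 27, 42, 52, 63, 72, 79, 85
n = 85; position = n/2 = 42.5.
This falls in the class 9 to under 12: L = 9, F = 42, f = 10, h = 3.
Median ≈ 9 + ((42.5 − 42) / 10) × 3 = 9.1500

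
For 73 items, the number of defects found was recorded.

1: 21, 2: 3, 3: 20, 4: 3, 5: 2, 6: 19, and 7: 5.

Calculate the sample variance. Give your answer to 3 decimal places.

4.558

Values: 1, 2, 3, 4, 5, 6, 7
n = 73, Σfx = 258, mean = 3.5342
Σfx² = 1240
Σf(x − x̄)² = Σfx² − (Σfx)²/n = 1240 − 258²/73 = 328.1644
Sample variance = 328.1644 / 72 = 4.5578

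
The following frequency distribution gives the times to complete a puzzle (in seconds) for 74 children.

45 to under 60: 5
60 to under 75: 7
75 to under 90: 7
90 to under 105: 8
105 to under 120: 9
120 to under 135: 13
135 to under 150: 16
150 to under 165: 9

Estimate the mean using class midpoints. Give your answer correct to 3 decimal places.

Midpoints: 52.5, 67.5, 82.5, 97.5, 112.5, 127.5, 142.5, 157.5
Σfm = 5×52.5 + 7×67.5 + 7×82.5 + 8×97.5 + 9×112.5 + 13×127.5 + 16×142.5 + 9×157.5 = 8460
n = Σf = 74
Mean = 8460 / 74 = 114.3243

114.324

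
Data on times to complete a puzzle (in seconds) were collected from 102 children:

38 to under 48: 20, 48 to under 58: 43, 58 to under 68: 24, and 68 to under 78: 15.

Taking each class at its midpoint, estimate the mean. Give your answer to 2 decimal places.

56.33

Midpoints: 43, 53, 63, 73
Σfm = 20×43 + 43×53 + 24×63 + 15×73 = 5746
n = Σf = 102
Mean = 5746 / 102 = 56.3333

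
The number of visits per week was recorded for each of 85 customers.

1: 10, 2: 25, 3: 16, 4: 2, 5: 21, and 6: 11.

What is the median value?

3

Cumulative frequencies: 10, 35, 51, 53, 74, 85
n = 85, so the median is the value in position (n+1)/2 = 43.
Position 43 falls at value 3.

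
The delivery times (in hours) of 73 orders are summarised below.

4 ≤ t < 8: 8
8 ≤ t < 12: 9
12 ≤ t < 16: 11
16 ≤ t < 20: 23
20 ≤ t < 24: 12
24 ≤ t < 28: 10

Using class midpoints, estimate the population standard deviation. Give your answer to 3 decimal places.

6.013

Midpoints: 6, 10, 14, 18, 22, 26
n = 73, Σfm = 1230, mean = 16.8493
Σfm² = 23364
Σf(m − x̄)² = Σfm² − (Σfm)²/n = 23364 − 1230²/73 = 2639.3425
Population variance = 2639.3425 / 73 = 36.1554
Standard deviation = √36.1554 = 6.0129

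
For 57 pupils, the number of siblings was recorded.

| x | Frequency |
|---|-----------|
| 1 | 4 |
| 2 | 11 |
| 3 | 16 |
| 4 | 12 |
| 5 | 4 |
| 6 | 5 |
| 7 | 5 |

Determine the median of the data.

3

Cumulative frequencies: 4, 15, 31, 43, 47, 52, 57
n = 57, so the median is the value in position (n+1)/2 = 29.
Position 29 falls at value 3.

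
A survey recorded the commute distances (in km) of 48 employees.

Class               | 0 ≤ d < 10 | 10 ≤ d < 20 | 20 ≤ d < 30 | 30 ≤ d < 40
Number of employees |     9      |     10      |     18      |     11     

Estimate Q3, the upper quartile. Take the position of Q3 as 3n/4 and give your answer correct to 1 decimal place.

29.4

Cumulative frequencies: 9, 19, 37, 48
n = 48; position = 3n/4 = 36.
This falls in the class 20 ≤ d < 30: L = 20, F = 19, f = 18, h = 10.
Upper quartile ≈ 20 + ((36 − 19) / 18) × 10 = 29.4444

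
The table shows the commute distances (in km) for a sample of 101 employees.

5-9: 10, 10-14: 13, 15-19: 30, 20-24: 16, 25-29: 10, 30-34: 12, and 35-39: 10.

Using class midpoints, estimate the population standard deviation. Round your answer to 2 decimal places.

8.83

Midpoints: 7, 12, 17, 22, 27, 32, 37
n = 101, Σfm = 2112, mean = 20.9109
Σfm² = 52044
Σf(m − x̄)² = Σfm² − (Σfm)²/n = 52044 − 2112²/101 = 7880.1980
Population variance = 7880.1980 / 101 = 78.0218
Standard deviation = √78.0218 = 8.8330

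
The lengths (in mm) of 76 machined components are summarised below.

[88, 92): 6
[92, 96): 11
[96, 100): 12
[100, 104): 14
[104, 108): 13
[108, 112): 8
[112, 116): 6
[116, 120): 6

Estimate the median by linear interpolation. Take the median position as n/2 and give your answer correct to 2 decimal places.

102.57

Cumulative frequencies: 6, 17, 29, 43, 56, 64, 70, 76
n = 76; position = n/2 = 38.
This falls in the class [100, 104): L = 100, F = 29, f = 14, h = 4.
Median ≈ 100 + ((38 − 29) / 14) × 4 = 102.5714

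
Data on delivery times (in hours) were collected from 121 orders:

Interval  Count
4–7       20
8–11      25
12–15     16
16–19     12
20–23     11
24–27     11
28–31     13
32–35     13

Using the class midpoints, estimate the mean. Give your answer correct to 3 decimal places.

17.434

Midpoints: 5.5, 9.5, 13.5, 17.5, 21.5, 25.5, 29.5, 33.5
Σfm = 20×5.5 + 25×9.5 + 16×13.5 + 12×17.5 + 11×21.5 + 11×25.5 + 13×29.5 + 13×33.5 = 2109.5
n = Σf = 121
Mean = 2109.5 / 121 = 17.4339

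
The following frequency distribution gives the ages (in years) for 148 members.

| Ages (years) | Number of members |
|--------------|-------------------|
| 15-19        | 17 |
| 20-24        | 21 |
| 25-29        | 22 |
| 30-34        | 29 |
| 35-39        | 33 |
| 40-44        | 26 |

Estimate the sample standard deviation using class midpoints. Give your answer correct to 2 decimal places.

8.14

Midpoints: 17, 22, 27, 32, 37, 42
n = 148, Σfm = 4586, mean = 30.9865
Σfm² = 151852
Σf(m − x̄)² = Σfm² − (Σfm)²/n = 151852 − 4586²/148 = 9747.9730
Sample variance = 9747.9730 / 147 = 66.3127
Standard deviation = √66.3127 = 8.1433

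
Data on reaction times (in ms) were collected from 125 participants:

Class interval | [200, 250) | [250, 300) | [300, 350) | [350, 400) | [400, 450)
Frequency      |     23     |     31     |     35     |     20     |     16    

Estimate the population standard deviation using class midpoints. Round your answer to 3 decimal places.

Midpoints: 225, 275, 325, 375, 425
n = 125, Σfm = 39375, mean = 315.0000
Σfm² = 12908125
Σf(m − x̄)² = Σfm² − (Σfm)²/n = 12908125 − 39375²/125 = 505000.0000
Population variance = 505000.0000 / 125 = 4040.0000
Standard deviation = √4040.0000 = 63.5610

63.561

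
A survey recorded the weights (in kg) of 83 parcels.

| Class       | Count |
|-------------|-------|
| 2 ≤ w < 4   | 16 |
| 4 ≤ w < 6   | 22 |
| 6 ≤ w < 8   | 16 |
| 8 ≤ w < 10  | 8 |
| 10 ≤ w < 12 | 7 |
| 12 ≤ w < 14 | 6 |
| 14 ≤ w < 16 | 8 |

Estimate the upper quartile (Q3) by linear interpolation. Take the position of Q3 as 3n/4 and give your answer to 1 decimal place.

Cumulative frequencies: 16, 38, 54, 62, 69, 75, 83
n = 83; position = 3n/4 = 62.25.
This falls in the class 10 ≤ w < 12: L = 10, F = 62, f = 7, h = 2.
Upper quartile ≈ 10 + ((62.25 − 62) / 7) × 2 = 10.0714

10.1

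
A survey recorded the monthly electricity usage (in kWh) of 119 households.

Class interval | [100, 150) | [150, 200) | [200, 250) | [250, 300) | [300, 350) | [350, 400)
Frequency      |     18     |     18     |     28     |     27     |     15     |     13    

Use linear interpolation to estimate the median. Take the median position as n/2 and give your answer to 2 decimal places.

241.96

Cumulative frequencies: 18, 36, 64, 91, 106, 119
n = 119; position = n/2 = 59.5.
This falls in the class [200, 250): L = 200, F = 36, f = 28, h = 50.
Median ≈ 200 + ((59.5 − 36) / 28) × 50 = 241.9643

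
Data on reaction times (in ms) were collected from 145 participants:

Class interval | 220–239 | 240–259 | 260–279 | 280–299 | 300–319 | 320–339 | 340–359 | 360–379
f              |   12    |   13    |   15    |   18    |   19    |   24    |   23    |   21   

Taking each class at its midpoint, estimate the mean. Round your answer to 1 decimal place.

309.2

Midpoints: 229.5, 249.5, 269.5, 289.5, 309.5, 329.5, 349.5, 369.5
Σfm = 12×229.5 + 13×249.5 + 15×269.5 + 18×289.5 + 19×309.5 + 24×329.5 + 23×349.5 + 21×369.5 = 44837.5
n = Σf = 145
Mean = 44837.5 / 145 = 309.2241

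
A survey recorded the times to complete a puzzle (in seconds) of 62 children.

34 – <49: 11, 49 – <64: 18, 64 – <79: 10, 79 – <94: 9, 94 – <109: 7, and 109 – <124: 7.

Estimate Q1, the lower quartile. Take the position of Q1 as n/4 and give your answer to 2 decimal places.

Cumulative frequencies: 11, 29, 39, 48, 55, 62
n = 62; position = n/4 = 15.5.
This falls in the class 49 – <64: L = 49, F = 11, f = 18, h = 15.
Lower quartile ≈ 49 + ((15.5 − 11) / 18) × 15 = 52.7500

52.75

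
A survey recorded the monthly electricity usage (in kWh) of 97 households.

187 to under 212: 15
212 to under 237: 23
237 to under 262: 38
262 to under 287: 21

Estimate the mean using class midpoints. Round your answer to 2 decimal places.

241.25

Midpoints: 199.5, 224.5, 249.5, 274.5
Σfm = 15×199.5 + 23×224.5 + 38×249.5 + 21×274.5 = 23401.5
n = Σf = 97
Mean = 23401.5 / 97 = 241.2526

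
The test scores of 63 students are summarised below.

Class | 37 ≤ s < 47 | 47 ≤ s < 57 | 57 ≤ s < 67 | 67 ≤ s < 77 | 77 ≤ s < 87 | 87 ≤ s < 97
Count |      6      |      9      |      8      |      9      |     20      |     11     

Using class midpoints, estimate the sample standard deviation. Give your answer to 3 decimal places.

Midpoints: 42, 52, 62, 72, 82, 92
n = 63, Σfm = 4516, mean = 71.6825
Σfm² = 339912
Σf(m − x̄)² = Σfm² − (Σfm)²/n = 339912 − 4516²/63 = 16193.6508
Sample variance = 16193.6508 / 62 = 261.1879
Standard deviation = √261.1879 = 16.1613

16.161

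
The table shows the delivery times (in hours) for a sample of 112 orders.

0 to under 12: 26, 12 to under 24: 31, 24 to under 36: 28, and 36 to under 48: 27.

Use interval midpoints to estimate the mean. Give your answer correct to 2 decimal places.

24.00

Midpoints: 6, 18, 30, 42
Σfm = 26×6 + 31×18 + 28×30 + 27×42 = 2688
n = Σf = 112
Mean = 2688 / 112 = 24.0000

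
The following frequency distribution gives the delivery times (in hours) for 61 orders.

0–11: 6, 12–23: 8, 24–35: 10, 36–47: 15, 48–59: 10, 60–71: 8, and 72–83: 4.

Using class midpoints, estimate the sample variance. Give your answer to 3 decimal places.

416.184

Midpoints: 5.5, 17.5, 29.5, 41.5, 53.5, 65.5, 77.5
n = 61, Σfm = 2459.5, mean = 40.3197
Σfm² = 124137.25
Σf(m − x̄)² = Σfm² − (Σfm)²/n = 124137.25 − 2459.5²/61 = 24971.0164
Sample variance = 24971.0164 / 60 = 416.1836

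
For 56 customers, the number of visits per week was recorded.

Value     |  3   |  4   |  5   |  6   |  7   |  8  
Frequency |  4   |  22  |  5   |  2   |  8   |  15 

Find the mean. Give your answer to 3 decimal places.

5.589

Values: 3, 4, 5, 6, 7, 8
Σfx = 4×3 + 22×4 + 5×5 + 2×6 + 8×7 + 15×8 = 313
n = Σf = 56
Mean = 313 / 56 = 5.5893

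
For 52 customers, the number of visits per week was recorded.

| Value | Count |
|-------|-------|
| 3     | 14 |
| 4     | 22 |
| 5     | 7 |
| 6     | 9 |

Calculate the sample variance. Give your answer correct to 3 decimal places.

Values: 3, 4, 5, 6
n = 52, Σfx = 219, mean = 4.2115
Σfx² = 977
Σf(x − x̄)² = Σfx² − (Σfx)²/n = 977 − 219²/52 = 54.6731
Sample variance = 54.6731 / 51 = 1.0720

1.072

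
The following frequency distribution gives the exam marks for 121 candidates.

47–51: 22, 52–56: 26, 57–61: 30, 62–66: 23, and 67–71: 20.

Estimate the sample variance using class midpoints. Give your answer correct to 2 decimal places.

Midpoints: 49, 54, 59, 64, 69
n = 121, Σfm = 7104, mean = 58.7107
Σfm² = 422496
Σf(m − x̄)² = Σfm² − (Σfm)²/n = 422496 − 7104²/121 = 5414.8760
Sample variance = 5414.8760 / 120 = 45.1240

45.12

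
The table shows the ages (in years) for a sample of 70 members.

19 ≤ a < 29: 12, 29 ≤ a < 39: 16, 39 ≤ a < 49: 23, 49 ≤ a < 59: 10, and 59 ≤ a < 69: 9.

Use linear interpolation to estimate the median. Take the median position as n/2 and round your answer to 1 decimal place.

42.0

Cumulative frequencies: 12, 28, 51, 61, 70
n = 70; position = n/2 = 35.
This falls in the class 39 ≤ a < 49: L = 39, F = 28, f = 23, h = 10.
Median ≈ 39 + ((35 − 28) / 23) × 10 = 42.0435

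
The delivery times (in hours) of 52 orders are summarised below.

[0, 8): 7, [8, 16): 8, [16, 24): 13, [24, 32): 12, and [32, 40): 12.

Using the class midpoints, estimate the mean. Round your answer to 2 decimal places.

22.15

Midpoints: 4, 12, 20, 28, 36
Σfm = 7×4 + 8×12 + 13×20 + 12×28 + 12×36 = 1152
n = Σf = 52
Mean = 1152 / 52 = 22.1538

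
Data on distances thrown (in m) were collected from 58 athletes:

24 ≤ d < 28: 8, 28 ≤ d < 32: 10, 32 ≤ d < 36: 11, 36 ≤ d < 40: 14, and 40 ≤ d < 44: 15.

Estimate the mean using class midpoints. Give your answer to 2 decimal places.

Midpoints: 26, 30, 34, 38, 42
Σfm = 8×26 + 10×30 + 11×34 + 14×38 + 15×42 = 2044
n = Σf = 58
Mean = 2044 / 58 = 35.2414

35.24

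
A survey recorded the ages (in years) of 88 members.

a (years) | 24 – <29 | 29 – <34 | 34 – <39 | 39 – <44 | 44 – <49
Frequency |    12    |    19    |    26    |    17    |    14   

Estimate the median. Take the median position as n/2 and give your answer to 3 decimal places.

36.500

Cumulative frequencies: 12, 31, 57, 74, 88
n = 88; position = n/2 = 44.
This falls in the class 34 – <39: L = 34, F = 31, f = 26, h = 5.
Median ≈ 34 + ((44 − 31) / 26) × 5 = 36.5000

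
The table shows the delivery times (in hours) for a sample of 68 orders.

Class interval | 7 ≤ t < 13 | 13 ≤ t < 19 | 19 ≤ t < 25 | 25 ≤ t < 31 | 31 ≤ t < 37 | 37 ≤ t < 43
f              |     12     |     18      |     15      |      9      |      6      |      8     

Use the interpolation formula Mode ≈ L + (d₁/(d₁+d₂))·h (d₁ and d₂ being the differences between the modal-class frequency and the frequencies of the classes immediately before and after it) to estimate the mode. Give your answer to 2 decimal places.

17.00

Modal class: 13 ≤ t < 19 (highest frequency 18).
d₁ = 18 − 12 = 6, d₂ = 18 − 15 = 3
Mode ≈ 13 + (6/(6+3)) × 6 = 13 + 4.0000 = 17.0000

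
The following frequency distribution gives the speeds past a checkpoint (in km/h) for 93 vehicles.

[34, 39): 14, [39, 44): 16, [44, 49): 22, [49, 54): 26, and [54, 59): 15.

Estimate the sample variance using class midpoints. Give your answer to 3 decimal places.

Midpoints: 36.5, 41.5, 46.5, 51.5, 56.5
n = 93, Σfm = 4384.5, mean = 47.1452
Σfm² = 210619.25
Σf(m − x̄)² = Σfm² − (Σfm)²/n = 210619.25 − 4384.5²/93 = 3911.2903
Sample variance = 3911.2903 / 92 = 42.5140

42.514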